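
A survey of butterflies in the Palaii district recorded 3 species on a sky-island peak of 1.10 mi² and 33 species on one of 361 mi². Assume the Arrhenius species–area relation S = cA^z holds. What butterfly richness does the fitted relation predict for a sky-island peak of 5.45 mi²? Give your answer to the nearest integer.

z = ln(33/3) / ln(361/1.1) = 2.3979 / 5.7936 = 0.4139
c = 3 / 1.1^0.4139 = 3 / 1.04 = 2.884
S₃ = 2.884 × 5.45^0.4139 = 2.884 × 2.017 ≈ 5.818

6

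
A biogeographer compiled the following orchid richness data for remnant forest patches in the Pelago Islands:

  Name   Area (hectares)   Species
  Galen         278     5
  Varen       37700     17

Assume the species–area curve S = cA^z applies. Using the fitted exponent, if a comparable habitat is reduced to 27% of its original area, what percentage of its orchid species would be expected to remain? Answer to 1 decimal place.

z = ln(17/5) / ln(37700/278) = 1.2238 / 4.9098 = 0.2493
S_new/S_old = (A_new/A_old)^z = 0.27^0.2493 = exp(0.2493 × -1.3093) = 0.7215

72.2%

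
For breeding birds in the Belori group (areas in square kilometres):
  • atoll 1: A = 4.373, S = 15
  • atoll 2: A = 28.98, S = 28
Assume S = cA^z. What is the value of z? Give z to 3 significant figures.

0.330

Taking logs: ln S = ln c + z ln A, so z = (ln S₂ − ln S₁)/(ln A₂ − ln A₁).
z = ln(28/15) / ln(28.98/4.373) = ln(1.867) / ln(6.627) = 0.6242 / 1.8912 = 0.3300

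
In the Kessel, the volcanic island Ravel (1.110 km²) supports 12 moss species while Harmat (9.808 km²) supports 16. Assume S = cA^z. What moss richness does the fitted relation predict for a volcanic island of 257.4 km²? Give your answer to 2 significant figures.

25

z = ln(16/12) / ln(9.808/1.11) = 0.2877 / 2.1788 = 0.1320
c = 12 / 1.11^0.1320 = 12 / 1.014 = 11.84
S₃ = 11.84 × 257.4^0.1320 = 11.84 × 2.081 ≈ 24.63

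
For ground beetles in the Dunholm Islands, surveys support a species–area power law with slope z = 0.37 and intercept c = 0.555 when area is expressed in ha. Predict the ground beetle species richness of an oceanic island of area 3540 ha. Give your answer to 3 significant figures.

11.4

S = 0.555 × 3540^0.37 = 0.555 × 20.57 ≈ 11.41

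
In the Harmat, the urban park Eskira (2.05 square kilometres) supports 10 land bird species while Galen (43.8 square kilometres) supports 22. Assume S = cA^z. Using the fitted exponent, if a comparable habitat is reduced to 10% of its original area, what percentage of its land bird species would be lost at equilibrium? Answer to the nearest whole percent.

45%

z = ln(22/10) / ln(43.8/2.05) = 0.7885 / 3.0618 = 0.2575
S_new/S_old = (A_new/A_old)^z = 0.1^0.2575 = exp(0.2575 × -2.3026) = 0.5527
Fraction lost = 1 − 0.5527 = 0.4473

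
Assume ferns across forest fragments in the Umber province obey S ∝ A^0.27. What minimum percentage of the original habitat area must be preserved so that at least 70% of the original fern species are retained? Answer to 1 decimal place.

Need (A_new/A_old)^0.27 = 0.7, so A_new/A_old = 0.7^(1/0.27) = 0.7^3.704
ln(A_new/A_old) = ln 0.7 / 0.27 = -0.3567 / 0.27 = -1.3210
A_new/A_old = e^-1.3210 ≈ 0.2669

26.7%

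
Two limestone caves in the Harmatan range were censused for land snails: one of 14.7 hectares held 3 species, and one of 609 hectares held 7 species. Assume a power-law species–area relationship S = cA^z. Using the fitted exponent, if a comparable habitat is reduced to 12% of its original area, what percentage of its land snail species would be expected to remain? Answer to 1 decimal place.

z = ln(7/3) / ln(609/14.7) = 0.8473 / 3.7240 = 0.2275
S_new/S_old = (A_new/A_old)^z = 0.12^0.2275 = exp(0.2275 × -2.1203) = 0.6173

61.7%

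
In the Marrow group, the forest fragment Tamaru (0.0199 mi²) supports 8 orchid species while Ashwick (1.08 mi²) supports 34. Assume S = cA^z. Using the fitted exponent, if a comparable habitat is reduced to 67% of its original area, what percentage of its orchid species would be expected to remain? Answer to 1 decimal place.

86.5%

z = ln(34/8) / ln(1.08/0.0199) = 1.4469 / 3.9940 = 0.3623
S_new/S_old = (A_new/A_old)^z = 0.67^0.3623 = exp(0.3623 × -0.4005) = 0.865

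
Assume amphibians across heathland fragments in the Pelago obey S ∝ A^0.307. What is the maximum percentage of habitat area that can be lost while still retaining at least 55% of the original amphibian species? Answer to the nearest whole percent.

86%

Need (A_new/A_old)^0.307 = 0.55, so A_new/A_old = 0.55^(1/0.307) = 0.55^3.257
ln(A_new/A_old) = ln 0.55 / 0.307 = -0.5978 / 0.307 = -1.9474
A_new/A_old = e^-1.9474 ≈ 0.1427
Fraction that can be lost = 1 − 0.1427 = 0.8573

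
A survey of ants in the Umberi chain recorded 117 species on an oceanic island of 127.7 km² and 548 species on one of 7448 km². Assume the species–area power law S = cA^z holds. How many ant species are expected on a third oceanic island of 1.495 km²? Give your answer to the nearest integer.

22

z = ln(548/117) / ln(7448/127.7) = 1.5441 / 4.0660 = 0.3798
c = 117 / 127.7^0.3798 = 117 / 6.307 = 18.55
S₃ = 18.55 × 1.495^0.3798 = 18.55 × 1.165 ≈ 21.61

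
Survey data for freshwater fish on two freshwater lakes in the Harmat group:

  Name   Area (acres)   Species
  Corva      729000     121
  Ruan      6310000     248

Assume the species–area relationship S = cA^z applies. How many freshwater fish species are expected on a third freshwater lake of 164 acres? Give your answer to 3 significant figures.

z = ln(248/121) / ln(6310000/729000) = 0.7176 / 2.1582 = 0.3325
c = 121 / 729000^0.3325 = 121 / 89.01 = 1.359
S₃ = 1.359 × 164^0.3325 = 1.359 × 5.451 ≈ 7.41

7.41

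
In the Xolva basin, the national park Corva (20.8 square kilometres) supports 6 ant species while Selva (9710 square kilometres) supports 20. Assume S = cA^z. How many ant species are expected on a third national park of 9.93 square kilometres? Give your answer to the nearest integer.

5

z = ln(20/6) / ln(9710/20.8) = 1.2040 / 6.1460 = 0.1959
c = 6 / 20.8^0.1959 = 6 / 1.812 = 3.311
S₃ = 3.311 × 9.93^0.1959 = 3.311 × 1.568 ≈ 5.191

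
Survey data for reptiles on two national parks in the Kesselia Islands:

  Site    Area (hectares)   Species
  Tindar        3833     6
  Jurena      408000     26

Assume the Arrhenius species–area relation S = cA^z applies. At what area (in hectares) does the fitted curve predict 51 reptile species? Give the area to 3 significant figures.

3480000 hectares

z = ln(26/6) / ln(408000/3833) = 1.4663 / 4.6676 = 0.3142
c = 6 / 3833^0.3142 = 6 / 13.36 = 0.4491
A = (51/0.4491)^(1/0.3142) ⇒ ln A = ln(113.6)/0.3142 = 15.0636
A = e^15.0636 ≈ 3483770 hectares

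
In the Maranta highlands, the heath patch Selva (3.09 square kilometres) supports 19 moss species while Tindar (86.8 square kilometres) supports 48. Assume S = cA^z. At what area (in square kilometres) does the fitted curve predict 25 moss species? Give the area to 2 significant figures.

8.3 square kilometres

z = ln(48/19) / ln(86.8/3.09) = 0.9268 / 3.3354 = 0.2779
c = 19 / 3.09^0.2779 = 19 / 1.368 = 13.89
A = (25/13.89)^(1/0.2779) ⇒ ln A = ln(1.8)/0.2779 = 2.1159
A = e^2.1159 ≈ 8.297 square kilometres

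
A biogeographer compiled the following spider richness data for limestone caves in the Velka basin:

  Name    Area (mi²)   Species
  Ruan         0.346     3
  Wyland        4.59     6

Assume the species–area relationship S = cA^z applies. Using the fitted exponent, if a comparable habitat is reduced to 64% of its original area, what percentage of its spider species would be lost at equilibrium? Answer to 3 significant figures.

11.3%

z = ln(6/3) / ln(4.59/0.346) = 0.6931 / 2.5852 = 0.2681
S_new/S_old = (A_new/A_old)^z = 0.64^0.2681 = exp(0.2681 × -0.4463) = 0.8872
Fraction lost = 1 − 0.8872 = 0.1128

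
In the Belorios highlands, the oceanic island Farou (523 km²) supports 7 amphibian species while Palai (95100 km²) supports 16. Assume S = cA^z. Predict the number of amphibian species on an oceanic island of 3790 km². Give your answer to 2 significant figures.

9.6

z = ln(16/7) / ln(95100/523) = 0.8267 / 5.2031 = 0.1589
c = 7 / 523^0.1589 = 7 / 2.703 = 2.589
S₃ = 2.589 × 3790^0.1589 = 2.589 × 3.703 ≈ 9.589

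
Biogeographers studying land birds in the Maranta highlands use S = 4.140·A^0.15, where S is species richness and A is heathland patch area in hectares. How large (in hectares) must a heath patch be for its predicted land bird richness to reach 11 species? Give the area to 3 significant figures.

11 = 4.14 × A^0.15  ⇒  A^0.15 = 11/4.14 = 2.657
ln A = ln(2.657) / 0.15 = 0.9772 / 0.15 = 6.5147
A = e^6.5147 ≈ 675 hectares

675 hectares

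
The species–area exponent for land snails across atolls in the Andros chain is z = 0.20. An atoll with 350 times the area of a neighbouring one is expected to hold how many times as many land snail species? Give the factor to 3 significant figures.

3.23

S₂/S₁ = (A₂/A₁)^z = 350^0.2
ln(S₂/S₁) = 0.2 × ln 350 = 0.2 × 5.8579 = 1.1716
S₂/S₁ = e^1.1716 ≈ 3.227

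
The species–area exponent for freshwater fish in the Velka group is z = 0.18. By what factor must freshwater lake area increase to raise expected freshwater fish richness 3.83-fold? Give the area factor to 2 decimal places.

1737.77

(A₂/A₁)^0.18 = 3.83, so A₂/A₁ = 3.83^(1/0.18) = 3.83^5.556
ln(A₂/A₁) = ln 3.83 / 0.18 = 1.3429 / 0.18 = 7.4604
A₂/A₁ = e^7.4604 ≈ 1738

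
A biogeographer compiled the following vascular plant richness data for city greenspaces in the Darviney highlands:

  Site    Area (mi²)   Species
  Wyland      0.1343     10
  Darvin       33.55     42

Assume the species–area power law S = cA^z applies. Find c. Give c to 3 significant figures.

z = ln(S₂/S₁) / ln(A₂/A₁) = ln(42/10) / ln(33.55/0.1343) = 1.4351 / 5.5207 = 0.2599
c = S₁ / A₁^z = 10 / 0.1343^0.2599 = 10 / 0.5934 = 16.85

16.9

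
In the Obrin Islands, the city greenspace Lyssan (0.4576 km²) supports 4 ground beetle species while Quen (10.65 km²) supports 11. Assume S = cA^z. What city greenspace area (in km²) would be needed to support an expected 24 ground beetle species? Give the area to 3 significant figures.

121 km²

z = ln(11/4) / ln(10.65/0.4576) = 1.0116 / 3.1473 = 0.3214
c = 4 / 0.4576^0.3214 = 4 / 0.7778 = 5.143
A = (24/5.143)^(1/0.3214) ⇒ ln A = ln(4.667)/0.3214 = 4.7928
A = e^4.7928 ≈ 120.6 km²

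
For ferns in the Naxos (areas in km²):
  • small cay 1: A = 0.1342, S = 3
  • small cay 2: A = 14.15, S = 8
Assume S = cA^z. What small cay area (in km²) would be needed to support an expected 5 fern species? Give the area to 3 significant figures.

z = ln(8/3) / ln(14.15/0.1342) = 0.9808 / 4.6581 = 0.2106
c = 3 / 0.1342^0.2106 = 3 / 0.6551 = 4.579
A = (5/4.579)^(1/0.2106) ⇒ ln A = ln(1.092)/0.2106 = 0.4176
A = e^0.4176 ≈ 1.518 km²

1.52 km²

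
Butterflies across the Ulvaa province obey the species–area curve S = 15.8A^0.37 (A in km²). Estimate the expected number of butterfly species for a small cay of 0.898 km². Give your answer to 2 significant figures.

S = 15.8 × 0.898^0.37 = 15.8 × 0.961 ≈ 15.18

15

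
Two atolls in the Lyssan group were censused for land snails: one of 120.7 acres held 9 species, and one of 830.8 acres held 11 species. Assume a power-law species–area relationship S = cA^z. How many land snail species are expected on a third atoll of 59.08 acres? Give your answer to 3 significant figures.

z = ln(11/9) / ln(830.8/120.7) = 0.2007 / 1.9291 = 0.1040
c = 9 / 120.7^0.1040 = 9 / 1.646 = 5.466
S₃ = 5.466 × 59.08^0.1040 = 5.466 × 1.529 ≈ 8.355

8.36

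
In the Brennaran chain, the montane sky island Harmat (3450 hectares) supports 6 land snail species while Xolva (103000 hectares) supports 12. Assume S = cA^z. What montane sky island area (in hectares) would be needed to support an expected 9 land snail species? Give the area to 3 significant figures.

z = ln(12/6) / ln(103000/3450) = 0.6931 / 3.3964 = 0.2041
c = 6 / 3450^0.2041 = 6 / 5.273 = 1.138
A = (9/1.138)^(1/0.2041) ⇒ ln A = ln(7.909)/0.2041 = 10.1329
A = e^10.1329 ≈ 25156 hectares

25200 hectares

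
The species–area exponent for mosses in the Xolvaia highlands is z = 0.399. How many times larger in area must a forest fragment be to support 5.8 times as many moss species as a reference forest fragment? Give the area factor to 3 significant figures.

81.9

(A₂/A₁)^0.399 = 5.8, so A₂/A₁ = 5.8^(1/0.399) = 5.8^2.506
ln(A₂/A₁) = ln 5.8 / 0.399 = 1.7579 / 0.399 = 4.4057
A₂/A₁ = e^4.4057 ≈ 81.91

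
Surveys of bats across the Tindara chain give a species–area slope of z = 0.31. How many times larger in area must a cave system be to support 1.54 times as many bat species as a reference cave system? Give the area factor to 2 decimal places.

(A₂/A₁)^0.31 = 1.54, so A₂/A₁ = 1.54^(1/0.31) = 1.54^3.226
ln(A₂/A₁) = ln 1.54 / 0.31 = 0.4318 / 0.31 = 1.3928
A₂/A₁ = e^1.3928 ≈ 4.026

4.03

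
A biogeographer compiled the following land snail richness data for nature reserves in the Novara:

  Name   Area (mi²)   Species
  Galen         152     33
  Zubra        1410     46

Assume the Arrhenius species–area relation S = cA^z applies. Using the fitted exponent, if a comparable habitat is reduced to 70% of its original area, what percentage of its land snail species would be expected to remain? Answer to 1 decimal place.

94.8%

z = ln(46/33) / ln(1410/152) = 0.3321 / 2.2275 = 0.1491
S_new/S_old = (A_new/A_old)^z = 0.7^0.1491 = exp(0.1491 × -0.3567) = 0.9482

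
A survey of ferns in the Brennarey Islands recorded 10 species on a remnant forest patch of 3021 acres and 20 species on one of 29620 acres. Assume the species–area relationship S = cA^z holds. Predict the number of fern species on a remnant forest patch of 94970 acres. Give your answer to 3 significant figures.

28.5

z = ln(20/10) / ln(29620/3021) = 0.6931 / 2.2829 = 0.3036
c = 10 / 3021^0.3036 = 10 / 11.39 = 0.8776
S₃ = 0.8776 × 94970^0.3036 = 0.8776 × 32.46 ≈ 28.49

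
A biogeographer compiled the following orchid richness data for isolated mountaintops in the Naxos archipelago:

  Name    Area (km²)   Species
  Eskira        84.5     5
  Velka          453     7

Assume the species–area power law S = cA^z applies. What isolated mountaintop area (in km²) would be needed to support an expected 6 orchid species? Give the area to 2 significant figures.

z = ln(7/5) / ln(453/84.5) = 0.3365 / 1.6791 = 0.2004
c = 5 / 84.5^0.2004 = 5 / 2.433 = 2.055
A = (6/2.055)^(1/0.2004) ⇒ ln A = ln(2.919)/0.2004 = 5.3466
A = e^5.3466 ≈ 209.9 km²

210 km²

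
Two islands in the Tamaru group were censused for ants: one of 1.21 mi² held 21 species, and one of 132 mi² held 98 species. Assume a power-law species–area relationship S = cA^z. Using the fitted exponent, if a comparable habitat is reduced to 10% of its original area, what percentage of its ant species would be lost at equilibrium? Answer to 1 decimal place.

53.0%

z = ln(98/21) / ln(132/1.21) = 1.5404 / 4.6922 = 0.3283
S_new/S_old = (A_new/A_old)^z = 0.1^0.3283 = exp(0.3283 × -2.3026) = 0.4696
Fraction lost = 1 − 0.4696 = 0.5304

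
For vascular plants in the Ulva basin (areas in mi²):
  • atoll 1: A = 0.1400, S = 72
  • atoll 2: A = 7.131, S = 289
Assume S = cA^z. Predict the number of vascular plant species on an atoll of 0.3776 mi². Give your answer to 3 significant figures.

z = ln(289/72) / ln(7.131/0.14) = 1.3898 / 3.9306 = 0.3536
c = 72 / 0.14^0.3536 = 72 / 0.499 = 144.3
S₃ = 144.3 × 0.3776^0.3536 = 144.3 × 0.7087 ≈ 102.3

102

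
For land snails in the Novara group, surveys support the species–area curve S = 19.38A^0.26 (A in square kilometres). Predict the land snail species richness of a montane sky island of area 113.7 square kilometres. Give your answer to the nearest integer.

S = 19.38 × 113.7^0.26
ln S = ln 19.38 + 0.26 × ln 113.7 = 2.9642 + 0.26 × 4.7336 = 4.1950
S = e^4.1950 ≈ 66.35

66 species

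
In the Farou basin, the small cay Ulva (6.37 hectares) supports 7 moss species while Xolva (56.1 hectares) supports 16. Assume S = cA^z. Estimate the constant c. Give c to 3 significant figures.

3.46

z = ln(S₂/S₁) / ln(A₂/A₁) = ln(16/7) / ln(56.1/6.37) = 0.8267 / 2.1755 = 0.3800
c = S₁ / A₁^z = 7 / 6.37^0.3800 = 7 / 2.021 = 3.464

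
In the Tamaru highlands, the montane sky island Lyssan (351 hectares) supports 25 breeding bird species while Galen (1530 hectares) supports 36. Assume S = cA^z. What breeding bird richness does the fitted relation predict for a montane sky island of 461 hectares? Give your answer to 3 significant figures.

26.7

z = ln(36/25) / ln(1530/351) = 0.3646 / 1.4722 = 0.2477
c = 25 / 351^0.2477 = 25 / 4.27 = 5.855
S₃ = 5.855 × 461^0.2477 = 5.855 × 4.568 ≈ 26.75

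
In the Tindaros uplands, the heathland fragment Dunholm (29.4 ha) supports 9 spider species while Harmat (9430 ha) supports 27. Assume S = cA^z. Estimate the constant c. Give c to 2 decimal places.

4.73

z = ln(S₂/S₁) / ln(A₂/A₁) = ln(27/9) / ln(9430/29.4) = 1.0986 / 5.7707 = 0.1904
c = S₁ / A₁^z = 9 / 29.4^0.1904 = 9 / 1.903 = 4.728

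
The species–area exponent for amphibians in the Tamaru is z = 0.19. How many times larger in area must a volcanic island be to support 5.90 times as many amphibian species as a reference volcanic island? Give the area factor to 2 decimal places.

11405.54

(A₂/A₁)^0.19 = 5.9, so A₂/A₁ = 5.9^(1/0.19) = 5.9^5.263
ln(A₂/A₁) = ln 5.9 / 0.19 = 1.7750 / 0.19 = 9.3419
A₂/A₁ = e^9.3419 ≈ 11406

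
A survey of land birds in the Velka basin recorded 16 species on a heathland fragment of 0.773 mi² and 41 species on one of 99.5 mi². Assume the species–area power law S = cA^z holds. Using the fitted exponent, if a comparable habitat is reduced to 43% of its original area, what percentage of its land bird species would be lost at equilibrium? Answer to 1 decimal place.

15.1%

z = ln(41/16) / ln(99.5/0.773) = 0.9410 / 4.8576 = 0.1937
S_new/S_old = (A_new/A_old)^z = 0.43^0.1937 = exp(0.1937 × -0.8440) = 0.8492
Fraction lost = 1 − 0.8492 = 0.1508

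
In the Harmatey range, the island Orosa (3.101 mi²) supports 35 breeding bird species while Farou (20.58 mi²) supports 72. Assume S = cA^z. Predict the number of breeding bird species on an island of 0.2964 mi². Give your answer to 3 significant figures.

14.3

z = ln(72/35) / ln(20.58/3.101) = 0.7213 / 1.8926 = 0.3811
c = 35 / 3.101^0.3811 = 35 / 1.539 = 22.74
S₃ = 22.74 × 0.2964^0.3811 = 22.74 × 0.6291 ≈ 14.3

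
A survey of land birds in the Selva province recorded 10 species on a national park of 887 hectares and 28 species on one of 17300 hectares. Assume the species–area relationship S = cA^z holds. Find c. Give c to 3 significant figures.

z = ln(S₂/S₁) / ln(A₂/A₁) = ln(28/10) / ln(17300/887) = 1.0296 / 2.9706 = 0.3466
c = S₁ / A₁^z = 10 / 887^0.3466 = 10 / 10.51 = 0.9511

0.951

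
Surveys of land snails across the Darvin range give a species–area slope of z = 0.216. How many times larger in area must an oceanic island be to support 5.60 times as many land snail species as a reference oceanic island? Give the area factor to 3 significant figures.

(A₂/A₁)^0.216 = 5.6, so A₂/A₁ = 5.6^(1/0.216) = 5.6^4.63
ln(A₂/A₁) = ln 5.6 / 0.216 = 1.7228 / 0.216 = 7.9758
A₂/A₁ = e^7.9758 ≈ 2910

2910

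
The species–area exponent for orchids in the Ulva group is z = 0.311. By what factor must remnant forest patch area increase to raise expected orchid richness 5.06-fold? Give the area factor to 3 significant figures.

(A₂/A₁)^0.311 = 5.06, so A₂/A₁ = 5.06^(1/0.311) = 5.06^3.215
ln(A₂/A₁) = ln 5.06 / 0.311 = 1.6214 / 0.311 = 5.2134
A₂/A₁ = e^5.2134 ≈ 183.7

184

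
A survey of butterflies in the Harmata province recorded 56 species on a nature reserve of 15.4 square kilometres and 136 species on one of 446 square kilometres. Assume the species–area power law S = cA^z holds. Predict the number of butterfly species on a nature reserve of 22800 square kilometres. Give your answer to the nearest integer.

z = ln(136/56) / ln(446/15.4) = 0.8873 / 3.3660 = 0.2636
c = 56 / 15.4^0.2636 = 56 / 2.056 = 27.24
S₃ = 27.24 × 22800^0.2636 = 27.24 × 14.09 ≈ 383.7

384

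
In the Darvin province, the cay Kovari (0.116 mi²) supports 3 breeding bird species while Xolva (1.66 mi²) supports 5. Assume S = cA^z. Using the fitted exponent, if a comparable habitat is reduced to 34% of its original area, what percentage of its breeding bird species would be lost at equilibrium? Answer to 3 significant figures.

18.7%

z = ln(5/3) / ln(1.66/0.116) = 0.5108 / 2.6610 = 0.1920
S_new/S_old = (A_new/A_old)^z = 0.34^0.1920 = exp(0.1920 × -1.0788) = 0.8129
Fraction lost = 1 − 0.8129 = 0.1871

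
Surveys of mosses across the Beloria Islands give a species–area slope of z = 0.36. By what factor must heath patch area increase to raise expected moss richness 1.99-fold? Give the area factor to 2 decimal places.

6.76

(A₂/A₁)^0.36 = 1.99, so A₂/A₁ = 1.99^(1/0.36) = 1.99^2.778
ln(A₂/A₁) = ln 1.99 / 0.36 = 0.6881 / 0.36 = 1.9115
A₂/A₁ = e^1.9115 ≈ 6.763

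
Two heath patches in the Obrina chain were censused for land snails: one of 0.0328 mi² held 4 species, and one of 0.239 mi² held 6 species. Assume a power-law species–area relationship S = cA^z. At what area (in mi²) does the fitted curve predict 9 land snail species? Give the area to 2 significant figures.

1.7 mi²

z = ln(6/4) / ln(0.239/0.0328) = 0.4055 / 1.9860 = 0.2042
c = 4 / 0.0328^0.2042 = 4 / 0.4977 = 8.036
A = (9/8.036)^(1/0.2042) ⇒ ln A = ln(1.12)/0.2042 = 0.5547
A = e^0.5547 ≈ 1.741 mi²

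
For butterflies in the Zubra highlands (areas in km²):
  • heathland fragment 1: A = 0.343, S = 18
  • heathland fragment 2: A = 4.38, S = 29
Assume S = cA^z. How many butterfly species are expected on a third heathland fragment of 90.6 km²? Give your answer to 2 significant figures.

z = ln(29/18) / ln(4.38/0.343) = 0.4769 / 2.5471 = 0.1872
c = 18 / 0.343^0.1872 = 18 / 0.8184 = 21.99
S₃ = 21.99 × 90.6^0.1872 = 21.99 × 2.325 ≈ 51.14

51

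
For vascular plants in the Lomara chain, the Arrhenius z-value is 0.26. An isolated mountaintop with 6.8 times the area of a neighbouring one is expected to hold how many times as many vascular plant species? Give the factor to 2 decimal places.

1.65

S₂/S₁ = (A₂/A₁)^z = 6.8^0.26
ln(S₂/S₁) = 0.26 × ln 6.8 = 0.26 × 1.9169 = 0.4984
S₂/S₁ = e^0.4984 ≈ 1.646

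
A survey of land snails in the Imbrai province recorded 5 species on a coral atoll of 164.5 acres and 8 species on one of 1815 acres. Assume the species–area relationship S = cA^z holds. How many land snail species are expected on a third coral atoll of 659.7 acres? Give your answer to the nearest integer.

7

z = ln(8/5) / ln(1815/164.5) = 0.4700 / 2.4009 = 0.1958
c = 5 / 164.5^0.1958 = 5 / 2.715 = 1.841
S₃ = 1.841 × 659.7^0.1958 = 1.841 × 3.564 ≈ 6.562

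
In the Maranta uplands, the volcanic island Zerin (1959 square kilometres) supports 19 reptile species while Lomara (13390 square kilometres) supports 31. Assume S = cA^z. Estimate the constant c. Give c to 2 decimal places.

2.76

z = ln(S₂/S₁) / ln(A₂/A₁) = ln(31/19) / ln(13390/1959) = 0.4895 / 1.9221 = 0.2547
c = S₁ / A₁^z = 19 / 1959^0.2547 = 19 / 6.894 = 2.756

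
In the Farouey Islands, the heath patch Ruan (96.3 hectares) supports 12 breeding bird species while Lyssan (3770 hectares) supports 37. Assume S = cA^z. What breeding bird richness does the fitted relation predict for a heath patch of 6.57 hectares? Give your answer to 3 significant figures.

z = ln(37/12) / ln(3770/96.3) = 1.1260 / 3.6674 = 0.3070
c = 12 / 96.3^0.3070 = 12 / 4.065 = 2.952
S₃ = 2.952 × 6.57^0.3070 = 2.952 × 1.782 ≈ 5.262

5.26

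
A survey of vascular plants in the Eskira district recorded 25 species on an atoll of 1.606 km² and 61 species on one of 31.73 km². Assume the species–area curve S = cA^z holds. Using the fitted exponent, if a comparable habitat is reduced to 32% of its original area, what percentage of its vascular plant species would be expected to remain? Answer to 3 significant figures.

z = ln(61/25) / ln(31.73/1.606) = 0.8920 / 2.9835 = 0.2990
S_new/S_old = (A_new/A_old)^z = 0.32^0.2990 = exp(0.2990 × -1.1394) = 0.7113

71.1%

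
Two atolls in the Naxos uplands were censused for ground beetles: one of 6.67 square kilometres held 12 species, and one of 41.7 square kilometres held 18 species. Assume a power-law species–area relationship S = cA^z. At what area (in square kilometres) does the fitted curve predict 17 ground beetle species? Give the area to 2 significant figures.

32 square kilometres

z = ln(18/12) / ln(41.7/6.67) = 0.4055 / 1.8329 = 0.2212
c = 12 / 6.67^0.2212 = 12 / 1.522 = 7.886
A = (17/7.886)^(1/0.2212) ⇒ ln A = ln(2.156)/0.2212 = 3.4721
A = e^3.4721 ≈ 32.2 square kilometres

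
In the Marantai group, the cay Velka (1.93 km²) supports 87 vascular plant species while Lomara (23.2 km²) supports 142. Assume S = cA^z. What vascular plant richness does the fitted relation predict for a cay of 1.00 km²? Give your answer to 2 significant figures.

z = ln(142/87) / ln(23.2/1.93) = 0.4899 / 2.4866 = 0.1970
c = 87 / 1.93^0.1970 = 87 / 1.138 = 76.43
S₃ = 76.43 × 1^0.1970 = 76.43 × 1 ≈ 76.43

76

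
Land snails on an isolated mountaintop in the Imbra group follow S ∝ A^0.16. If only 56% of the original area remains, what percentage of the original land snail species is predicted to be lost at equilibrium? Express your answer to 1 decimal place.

S_new/S_old = (A_new/A_old)^z = 0.56^0.16
= exp(0.16 × ln 0.56) = exp(0.16 × -0.5798) = exp(-0.0928) ≈ 0.9114
Fraction lost = 1 − 0.9114 = 0.0886

8.9%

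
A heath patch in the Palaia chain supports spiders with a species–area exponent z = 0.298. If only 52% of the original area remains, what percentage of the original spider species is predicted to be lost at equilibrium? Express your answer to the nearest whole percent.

S_new/S_old = (A_new/A_old)^z = 0.52^0.298
= exp(0.298 × ln 0.52) = exp(0.298 × -0.6539) = exp(-0.1949) ≈ 0.8229
Fraction lost = 1 − 0.8229 = 0.1771

18%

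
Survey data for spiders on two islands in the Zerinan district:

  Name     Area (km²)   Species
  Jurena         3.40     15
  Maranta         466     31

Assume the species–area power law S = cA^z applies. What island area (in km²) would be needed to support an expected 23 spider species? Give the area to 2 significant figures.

62 km²

z = ln(31/15) / ln(466/3.4) = 0.7259 / 4.9204 = 0.1475
c = 15 / 3.4^0.1475 = 15 / 1.198 = 12.52
A = (23/12.52)^(1/0.1475) ⇒ ln A = ln(1.837)/0.1475 = 4.1210
A = e^4.1210 ≈ 61.62 km²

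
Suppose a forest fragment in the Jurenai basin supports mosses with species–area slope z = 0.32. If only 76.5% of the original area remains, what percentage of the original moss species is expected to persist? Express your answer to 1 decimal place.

S_new/S_old = (A_new/A_old)^z = 0.765^0.32
= exp(0.32 × ln 0.765) = exp(0.32 × -0.2679) = exp(-0.0857) ≈ 0.9178

91.8%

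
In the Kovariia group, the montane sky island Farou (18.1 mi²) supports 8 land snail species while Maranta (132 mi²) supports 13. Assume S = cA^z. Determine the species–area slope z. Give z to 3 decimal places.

Taking logs: ln S = ln c + z ln A, so z = (ln S₂ − ln S₁)/(ln A₂ − ln A₁).
z = ln(13/8) / ln(132/18.1) = ln(1.625) / ln(7.293) = 0.4855 / 1.9869 = 0.2444

0.244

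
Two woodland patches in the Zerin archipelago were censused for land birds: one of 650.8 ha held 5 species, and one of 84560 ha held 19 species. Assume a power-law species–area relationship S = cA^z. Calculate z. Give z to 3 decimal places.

Taking logs: ln S = ln c + z ln A, so z = (ln S₂ − ln S₁)/(ln A₂ − ln A₁).
z = ln(19/5) / ln(84560/650.8) = ln(3.8) / ln(129.9) = 1.3350 / 4.8670 = 0.2743

0.274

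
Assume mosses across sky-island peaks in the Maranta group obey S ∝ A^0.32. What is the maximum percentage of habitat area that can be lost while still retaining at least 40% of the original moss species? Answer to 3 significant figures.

Need (A_new/A_old)^0.32 = 0.4, so A_new/A_old = 0.4^(1/0.32) = 0.4^3.125
ln(A_new/A_old) = ln 0.4 / 0.32 = -0.9163 / 0.32 = -2.8634
A_new/A_old = e^-2.8634 ≈ 0.05707
Fraction that can be lost = 1 − 0.05707 = 0.9429

94.3%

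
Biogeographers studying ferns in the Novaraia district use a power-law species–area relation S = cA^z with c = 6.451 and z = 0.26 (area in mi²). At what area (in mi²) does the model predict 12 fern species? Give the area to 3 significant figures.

10.9 mi²

12 = 6.451 × A^0.26  ⇒  A^0.26 = 12/6.451 = 1.86
ln A = ln(1.86) / 0.26 = 0.6207 / 0.26 = 2.3872
A = e^2.3872 ≈ 10.88 mi²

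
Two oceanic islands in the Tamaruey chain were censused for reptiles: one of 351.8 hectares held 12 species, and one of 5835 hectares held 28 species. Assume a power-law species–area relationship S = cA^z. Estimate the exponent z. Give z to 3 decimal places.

0.302

Taking logs: ln S = ln c + z ln A, so z = (ln S₂ − ln S₁)/(ln A₂ − ln A₁).
z = ln(28/12) / ln(5835/351.8) = ln(2.333) / ln(16.59) = 0.8473 / 2.8086 = 0.3017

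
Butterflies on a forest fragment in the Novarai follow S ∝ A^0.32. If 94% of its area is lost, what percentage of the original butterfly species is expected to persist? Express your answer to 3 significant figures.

40.6%

S_new/S_old = (A_new/A_old)^z = 0.06^0.32
= exp(0.32 × ln 0.06) = exp(0.32 × -2.8134) = exp(-0.9003) ≈ 0.4065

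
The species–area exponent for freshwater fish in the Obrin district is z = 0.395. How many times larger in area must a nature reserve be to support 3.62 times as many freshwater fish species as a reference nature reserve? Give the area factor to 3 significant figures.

(A₂/A₁)^0.395 = 3.62, so A₂/A₁ = 3.62^(1/0.395) = 3.62^2.532
ln(A₂/A₁) = ln 3.62 / 0.395 = 1.2865 / 0.395 = 3.2569
A₂/A₁ = e^3.2569 ≈ 25.97

26.0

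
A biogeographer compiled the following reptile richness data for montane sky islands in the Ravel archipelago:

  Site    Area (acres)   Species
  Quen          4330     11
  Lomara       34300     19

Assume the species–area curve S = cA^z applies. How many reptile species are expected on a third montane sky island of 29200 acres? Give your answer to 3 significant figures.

z = ln(19/11) / ln(34300/4330) = 0.5465 / 2.0696 = 0.2641
c = 11 / 4330^0.2641 = 11 / 9.127 = 1.205
S₃ = 1.205 × 29200^0.2641 = 1.205 × 15.11 ≈ 18.21

18.2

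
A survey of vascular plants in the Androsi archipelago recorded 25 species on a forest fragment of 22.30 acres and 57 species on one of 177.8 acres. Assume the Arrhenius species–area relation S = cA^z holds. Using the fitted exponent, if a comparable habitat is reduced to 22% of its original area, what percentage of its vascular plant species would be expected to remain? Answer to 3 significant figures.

z = ln(57/25) / ln(177.8/22.3) = 0.8242 / 2.0761 = 0.3970
S_new/S_old = (A_new/A_old)^z = 0.22^0.3970 = exp(0.3970 × -1.5141) = 0.5482

54.8%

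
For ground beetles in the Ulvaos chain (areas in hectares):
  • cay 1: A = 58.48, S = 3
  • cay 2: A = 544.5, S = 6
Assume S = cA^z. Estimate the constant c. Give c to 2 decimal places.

z = ln(S₂/S₁) / ln(A₂/A₁) = ln(6/3) / ln(544.5/58.48) = 0.6931 / 2.2312 = 0.3107
c = S₁ / A₁^z = 3 / 58.48^0.3107 = 3 / 3.54 = 0.8476

0.85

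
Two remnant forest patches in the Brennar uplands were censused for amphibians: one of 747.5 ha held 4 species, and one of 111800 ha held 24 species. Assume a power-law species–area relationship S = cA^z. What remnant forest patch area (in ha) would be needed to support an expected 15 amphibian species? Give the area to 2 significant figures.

30000 ha

z = ln(24/4) / ln(111800/747.5) = 1.7918 / 5.0077 = 0.3578
c = 4 / 747.5^0.3578 = 4 / 10.67 = 0.3749
A = (15/0.3749)^(1/0.3578) ⇒ ln A = ln(40.01)/0.3578 = 10.3109
A = e^10.3109 ≈ 30058 ha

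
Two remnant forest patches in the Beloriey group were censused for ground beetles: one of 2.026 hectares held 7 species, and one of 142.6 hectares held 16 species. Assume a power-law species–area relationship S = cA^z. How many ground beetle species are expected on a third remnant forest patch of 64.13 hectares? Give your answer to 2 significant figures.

14

z = ln(16/7) / ln(142.6/2.026) = 0.8267 / 4.2540 = 0.1943
c = 7 / 2.026^0.1943 = 7 / 1.147 = 6.103
S₃ = 6.103 × 64.13^0.1943 = 6.103 × 2.245 ≈ 13.7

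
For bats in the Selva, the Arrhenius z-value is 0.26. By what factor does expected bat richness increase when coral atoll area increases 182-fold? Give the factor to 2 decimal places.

S₂/S₁ = (A₂/A₁)^z = 182^0.26
ln(S₂/S₁) = 0.26 × ln 182 = 0.26 × 5.2040 = 1.3530
S₂/S₁ = e^1.3530 ≈ 3.869

3.87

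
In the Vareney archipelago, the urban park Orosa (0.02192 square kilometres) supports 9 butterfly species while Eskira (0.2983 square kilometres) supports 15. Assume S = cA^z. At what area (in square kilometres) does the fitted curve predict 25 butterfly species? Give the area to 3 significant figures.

4.06 square kilometres

z = ln(15/9) / ln(0.2983/0.02192) = 0.5108 / 2.6107 = 0.1957
c = 9 / 0.02192^0.1957 = 9 / 0.4735 = 19.01
A = (25/19.01)^(1/0.1957) ⇒ ln A = ln(1.315)/0.1957 = 1.4010
A = e^1.4010 ≈ 4.059 square kilometres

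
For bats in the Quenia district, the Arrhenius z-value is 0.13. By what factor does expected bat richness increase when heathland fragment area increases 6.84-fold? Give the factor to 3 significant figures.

S₂/S₁ = (A₂/A₁)^z = 6.84^0.13
ln(S₂/S₁) = 0.13 × ln 6.84 = 0.13 × 1.9228 = 0.2500
S₂/S₁ = e^0.2500 ≈ 1.284

1.28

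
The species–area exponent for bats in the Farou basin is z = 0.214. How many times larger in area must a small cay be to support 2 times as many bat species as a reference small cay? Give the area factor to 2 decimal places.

(A₂/A₁)^0.214 = 2, so A₂/A₁ = 2^(1/0.214) = 2^4.673
ln(A₂/A₁) = ln 2 / 0.214 = 0.6931 / 0.214 = 3.2390
A₂/A₁ = e^3.2390 ≈ 25.51

25.51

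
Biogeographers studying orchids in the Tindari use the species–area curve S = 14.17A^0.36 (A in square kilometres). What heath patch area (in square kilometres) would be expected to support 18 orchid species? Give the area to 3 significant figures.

1.94 square kilometres

18 = 14.17 × A^0.36  ⇒  A^0.36 = 18/14.17 = 1.27
ln A = ln(1.27) / 0.36 = 0.2392 / 0.36 = 0.6646
A = e^0.6646 ≈ 1.944 square kilometres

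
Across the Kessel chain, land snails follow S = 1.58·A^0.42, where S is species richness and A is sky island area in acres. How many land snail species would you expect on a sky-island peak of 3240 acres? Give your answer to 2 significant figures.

S = 1.58 × 3240^0.42
ln S = ln 1.58 + 0.42 × ln 3240 = 0.4574 + 0.42 × 8.0833 = 3.8524
S = e^3.8524 ≈ 47.11

47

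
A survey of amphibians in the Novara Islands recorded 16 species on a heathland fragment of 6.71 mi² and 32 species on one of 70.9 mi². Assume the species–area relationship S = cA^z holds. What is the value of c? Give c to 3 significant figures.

z = ln(S₂/S₁) / ln(A₂/A₁) = ln(32/16) / ln(70.9/6.71) = 0.6931 / 2.3577 = 0.2940
c = S₁ / A₁^z = 16 / 6.71^0.2940 = 16 / 1.75 = 9.143

9.14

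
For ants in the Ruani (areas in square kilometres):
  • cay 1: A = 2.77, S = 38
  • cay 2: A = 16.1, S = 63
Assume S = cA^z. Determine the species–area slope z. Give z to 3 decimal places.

Taking logs: ln S = ln c + z ln A, so z = (ln S₂ − ln S₁)/(ln A₂ − ln A₁).
z = ln(63/38) / ln(16.1/2.77) = ln(1.658) / ln(5.812) = 0.5055 / 1.7600 = 0.2872

0.287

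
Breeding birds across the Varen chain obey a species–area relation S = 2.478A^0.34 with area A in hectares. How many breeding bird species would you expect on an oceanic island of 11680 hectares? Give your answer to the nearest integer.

60

S = 2.478 × 11680^0.34
ln S = ln 2.478 + 0.34 × ln 11680 = 0.9075 + 0.34 × 9.3656 = 4.0918
S = e^4.0918 ≈ 59.85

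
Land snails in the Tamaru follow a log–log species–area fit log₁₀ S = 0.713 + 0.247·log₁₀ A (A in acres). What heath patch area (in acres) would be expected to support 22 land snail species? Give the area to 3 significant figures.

22 = 5.164 × A^0.247  ⇒  A^0.247 = 22/5.164 = 4.26
ln A = ln(4.26) / 0.247 = 1.4493 / 0.247 = 5.8676
A = e^5.8676 ≈ 353.4 acres

353 acres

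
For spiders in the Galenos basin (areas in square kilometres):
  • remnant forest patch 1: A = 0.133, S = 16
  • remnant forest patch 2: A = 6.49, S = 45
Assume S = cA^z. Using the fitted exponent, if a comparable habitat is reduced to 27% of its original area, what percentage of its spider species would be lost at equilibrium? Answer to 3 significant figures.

29.4%

z = ln(45/16) / ln(6.49/0.133) = 1.0341 / 3.8877 = 0.2660
S_new/S_old = (A_new/A_old)^z = 0.27^0.2660 = exp(0.2660 × -1.3093) = 0.7059
Fraction lost = 1 − 0.7059 = 0.2941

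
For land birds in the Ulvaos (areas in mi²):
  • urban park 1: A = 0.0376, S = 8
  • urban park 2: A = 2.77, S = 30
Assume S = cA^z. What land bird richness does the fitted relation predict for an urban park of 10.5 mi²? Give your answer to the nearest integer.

z = ln(30/8) / ln(2.77/0.0376) = 1.3218 / 4.2996 = 0.3074
c = 8 / 0.0376^0.3074 = 8 / 0.3647 = 21.93
S₃ = 21.93 × 10.5^0.3074 = 21.93 × 2.06 ≈ 45.19

45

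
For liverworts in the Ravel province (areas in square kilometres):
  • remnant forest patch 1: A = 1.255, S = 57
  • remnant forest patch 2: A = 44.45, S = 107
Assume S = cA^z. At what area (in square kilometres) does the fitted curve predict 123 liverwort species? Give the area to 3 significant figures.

97.9 square kilometres

z = ln(107/57) / ln(44.45/1.255) = 0.6298 / 3.5672 = 0.1765
c = 57 / 1.255^0.1765 = 57 / 1.041 = 54.76
A = (123/54.76)^(1/0.1765) ⇒ ln A = ln(2.246)/0.1765 = 4.5837
A = e^4.5837 ≈ 97.88 square kilometres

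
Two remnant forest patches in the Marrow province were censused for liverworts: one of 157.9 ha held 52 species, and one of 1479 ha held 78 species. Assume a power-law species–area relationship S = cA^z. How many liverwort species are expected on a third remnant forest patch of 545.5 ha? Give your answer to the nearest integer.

65

z = ln(78/52) / ln(1479/157.9) = 0.4055 / 2.2372 = 0.1812
c = 52 / 157.9^0.1812 = 52 / 2.503 = 20.78
S₃ = 20.78 × 545.5^0.1812 = 20.78 × 3.133 ≈ 65.1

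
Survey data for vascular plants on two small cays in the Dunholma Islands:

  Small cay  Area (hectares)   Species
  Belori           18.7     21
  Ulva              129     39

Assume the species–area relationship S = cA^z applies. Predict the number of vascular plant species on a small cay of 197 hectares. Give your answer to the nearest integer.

45

z = ln(39/21) / ln(129/18.7) = 0.6190 / 1.9313 = 0.3205
c = 21 / 18.7^0.3205 = 21 / 2.557 = 8.214
S₃ = 8.214 × 197^0.3205 = 8.214 × 5.438 ≈ 44.67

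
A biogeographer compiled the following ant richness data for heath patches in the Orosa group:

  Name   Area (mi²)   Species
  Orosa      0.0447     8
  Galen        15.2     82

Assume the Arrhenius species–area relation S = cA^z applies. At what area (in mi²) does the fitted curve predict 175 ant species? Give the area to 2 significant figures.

z = ln(82/8) / ln(15.2/0.0447) = 2.3273 / 5.8291 = 0.3993
c = 8 / 0.0447^0.3993 = 8 / 0.2892 = 27.67
A = (175/27.67)^(1/0.3993) ⇒ ln A = ln(6.325)/0.3993 = 4.6200
A = e^4.6200 ≈ 101.5 mi²

100 mi²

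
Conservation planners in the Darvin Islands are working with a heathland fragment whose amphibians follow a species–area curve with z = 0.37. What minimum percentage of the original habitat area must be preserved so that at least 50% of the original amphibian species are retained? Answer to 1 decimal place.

Need (A_new/A_old)^0.37 = 0.5, so A_new/A_old = 0.5^(1/0.37) = 0.5^2.703
ln(A_new/A_old) = ln 0.5 / 0.37 = -0.6931 / 0.37 = -1.8734
A_new/A_old = e^-1.8734 ≈ 0.1536

15.4%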